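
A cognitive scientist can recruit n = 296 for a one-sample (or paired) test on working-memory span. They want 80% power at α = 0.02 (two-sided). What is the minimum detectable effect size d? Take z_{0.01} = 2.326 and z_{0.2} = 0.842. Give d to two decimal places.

d_min ≈ 0.18

For a single sample (or paired design) of n = 296: d_min = (z_{α/2} + z_β)/√n.
z-sum = 2.326 + 0.842 = 3.168.
d_min = 3.168 / √296 = 3.168 / 17.205 = 0.184.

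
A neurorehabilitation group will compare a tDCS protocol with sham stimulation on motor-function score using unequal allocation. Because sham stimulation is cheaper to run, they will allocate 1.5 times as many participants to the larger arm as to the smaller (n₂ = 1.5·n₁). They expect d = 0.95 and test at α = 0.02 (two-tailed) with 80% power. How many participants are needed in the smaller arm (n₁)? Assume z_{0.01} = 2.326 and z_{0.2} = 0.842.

With allocation ratio k = n₂/n₁ = 1.5, Var(x̄₁−x̄₂) = σ²(1/n₁ + 1/(k·n₁)) = σ²·(k+1)/(k·n₁).
So n₁ = (1 + 1/k)·((z_{α/2} + z_β)/d)² = 1.667 × (3.168/0.95)².
n₁ = 1.667 × 11.12 = 18.5.
Round up: n₁ = 19, giving n₂ = ⌈1.5 × 19⌉ = ⌈28.5⌉ = 29.

n₁ = 19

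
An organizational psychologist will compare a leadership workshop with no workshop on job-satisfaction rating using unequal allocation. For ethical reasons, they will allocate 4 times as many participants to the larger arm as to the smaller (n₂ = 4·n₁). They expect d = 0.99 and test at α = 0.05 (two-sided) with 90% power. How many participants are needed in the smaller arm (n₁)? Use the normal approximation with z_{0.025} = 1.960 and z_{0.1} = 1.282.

With allocation ratio k = n₂/n₁ = 4, Var(x̄₁−x̄₂) = σ²(1/n₁ + 1/(k·n₁)) = σ²·(k+1)/(k·n₁).
So n₁ = (1 + 1/k)·((z_{α/2} + z_β)/d)² = 1.250 × (3.242/0.99)².
n₁ = 1.250 × 10.72 = 13.4.
Round up: n₁ = 14, giving n₂ = 4 × 14 = 56.

n₁ = 14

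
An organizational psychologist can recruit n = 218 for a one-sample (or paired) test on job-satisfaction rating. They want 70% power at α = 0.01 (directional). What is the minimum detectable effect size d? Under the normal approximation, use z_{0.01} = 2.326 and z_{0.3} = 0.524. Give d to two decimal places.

For a single sample (or paired design) of n = 218: d_min = (z_{α} + z_β)/√n.
z-sum = 2.326 + 0.524 = 2.850.
d_min = 2.850 / √218 = 2.850 / 14.765 = 0.193.

d_min ≈ 0.19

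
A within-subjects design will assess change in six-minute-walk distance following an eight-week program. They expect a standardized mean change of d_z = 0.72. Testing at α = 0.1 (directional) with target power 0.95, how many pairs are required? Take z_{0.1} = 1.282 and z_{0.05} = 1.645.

For a paired (one-sample on differences) test: n = ((z_{α} + z_β) / d)².
z_{α} + z_β = 1.282 + 1.645 = 2.927.
n = (2.927 / 0.72)² = 4.065² = 16.53.
Round up.

n = 17 pairs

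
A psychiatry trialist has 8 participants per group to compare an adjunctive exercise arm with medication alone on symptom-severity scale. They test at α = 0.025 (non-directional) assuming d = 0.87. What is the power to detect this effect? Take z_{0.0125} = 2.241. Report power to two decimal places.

For two equal groups, power = Φ(d·√(n/2) − z_{α/2}).
d·√(n/2) = 0.87 × √(8/2) = 0.87 × 2.000 = 1.740.
z_β = 1.740 − 2.241 = -0.501.
Power = Φ(-0.501) = 0.308.

power ≈ 0.31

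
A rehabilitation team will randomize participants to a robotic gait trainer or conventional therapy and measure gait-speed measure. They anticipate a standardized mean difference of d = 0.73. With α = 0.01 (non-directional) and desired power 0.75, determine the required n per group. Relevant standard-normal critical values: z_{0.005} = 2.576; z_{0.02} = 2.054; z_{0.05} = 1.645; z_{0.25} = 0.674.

For two independent groups with equal n: n = 2·((z_{α/2} + z_β) / d)².
z_{α/2} + z_β = 2.576 + 0.674 = 3.250.
n = 2 × (3.250 / 0.73)² = 2 × 4.452² = 2 × 19.82 = 39.6.
Round up to the next whole participant.

n = 40 per group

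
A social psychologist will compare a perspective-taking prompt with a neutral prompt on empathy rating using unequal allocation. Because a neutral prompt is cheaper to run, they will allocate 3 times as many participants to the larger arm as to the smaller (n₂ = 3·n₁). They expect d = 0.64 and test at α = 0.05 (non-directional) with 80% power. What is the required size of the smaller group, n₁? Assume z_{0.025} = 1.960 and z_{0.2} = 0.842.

With allocation ratio k = n₂/n₁ = 3, Var(x̄₁−x̄₂) = σ²(1/n₁ + 1/(k·n₁)) = σ²·(k+1)/(k·n₁).
So n₁ = (1 + 1/k)·((z_{α/2} + z_β)/d)² = 1.333 × (2.802/0.64)².
n₁ = 1.333 × 19.17 = 25.6.
Round up: n₁ = 26, giving n₂ = 3 × 26 = 78.

n₁ = 26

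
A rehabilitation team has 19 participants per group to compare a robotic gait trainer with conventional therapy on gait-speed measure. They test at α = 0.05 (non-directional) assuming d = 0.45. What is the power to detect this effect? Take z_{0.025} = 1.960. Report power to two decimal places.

power ≈ 0.28

For two equal groups, power = Φ(d·√(n/2) − z_{α/2}).
d·√(n/2) = 0.45 × √(19/2) = 0.45 × 3.082 = 1.387.
z_β = 1.387 − 1.960 = -0.573.
Power = Φ(-0.573) = 0.283.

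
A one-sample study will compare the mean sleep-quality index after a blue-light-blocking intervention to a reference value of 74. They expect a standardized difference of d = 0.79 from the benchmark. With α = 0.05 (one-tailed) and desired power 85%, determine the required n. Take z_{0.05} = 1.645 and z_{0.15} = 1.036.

For a one-sample test: n = ((z_{α} + z_β) / d)².
z_{α} + z_β = 1.645 + 1.036 = 2.681.
n = (2.681 / 0.79)² = 3.394² = 11.52.
Round up.

n = 12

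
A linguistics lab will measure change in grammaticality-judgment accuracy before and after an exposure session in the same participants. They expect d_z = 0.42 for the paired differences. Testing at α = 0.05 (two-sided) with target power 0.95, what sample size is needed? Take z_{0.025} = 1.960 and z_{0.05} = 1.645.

For a paired (one-sample on differences) test: n = ((z_{α/2} + z_β) / d)².
z_{α/2} + z_β = 1.960 + 1.645 = 3.605.
n = (3.605 / 0.42)² = 8.583² = 73.67.
Round up.

n = 74 pairs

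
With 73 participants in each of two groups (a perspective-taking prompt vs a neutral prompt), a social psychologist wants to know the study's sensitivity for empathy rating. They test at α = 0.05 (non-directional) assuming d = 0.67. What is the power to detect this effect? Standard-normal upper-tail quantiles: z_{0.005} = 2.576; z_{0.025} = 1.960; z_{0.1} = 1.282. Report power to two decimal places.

power ≈ 0.98

For two equal groups, power = Φ(d·√(n/2) − z_{α/2}).
d·√(n/2) = 0.67 × √(73/2) = 0.67 × 6.042 = 4.048.
z_β = 4.048 − 1.960 = 2.088.
Power = Φ(2.088) = 0.982.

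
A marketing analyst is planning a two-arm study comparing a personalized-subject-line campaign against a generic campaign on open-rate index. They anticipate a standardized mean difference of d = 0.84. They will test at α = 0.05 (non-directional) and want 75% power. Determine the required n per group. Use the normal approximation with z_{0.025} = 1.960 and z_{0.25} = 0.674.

n = 20 per group

For two independent groups with equal n: n = 2·((z_{α/2} + z_β) / d)².
z_{α/2} + z_β = 1.960 + 0.674 = 2.634.
n = 2 × (2.634 / 0.84)² = 2 × 3.136² = 2 × 9.83 = 19.7.
Round up to the next whole participant.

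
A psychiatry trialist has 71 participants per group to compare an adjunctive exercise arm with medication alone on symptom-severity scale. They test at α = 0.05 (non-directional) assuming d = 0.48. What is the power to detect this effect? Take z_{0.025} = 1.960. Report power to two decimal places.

power ≈ 0.82

For two equal groups, power = Φ(d·√(n/2) − z_{α/2}).
d·√(n/2) = 0.48 × √(71/2) = 0.48 × 5.958 = 2.860.
z_β = 2.860 − 1.960 = 0.900.
Power = Φ(0.900) = 0.816.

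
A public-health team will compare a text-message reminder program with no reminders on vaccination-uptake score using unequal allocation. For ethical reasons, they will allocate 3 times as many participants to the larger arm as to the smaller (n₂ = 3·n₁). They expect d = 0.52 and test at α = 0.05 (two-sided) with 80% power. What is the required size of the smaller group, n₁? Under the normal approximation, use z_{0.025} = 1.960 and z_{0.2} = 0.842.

With allocation ratio k = n₂/n₁ = 3, Var(x̄₁−x̄₂) = σ²(1/n₁ + 1/(k·n₁)) = σ²·(k+1)/(k·n₁).
So n₁ = (1 + 1/k)·((z_{α/2} + z_β)/d)² = 1.333 × (2.802/0.52)².
n₁ = 1.333 × 29.04 = 38.7.
Round up: n₁ = 39, giving n₂ = 3 × 39 = 117.

n₁ = 39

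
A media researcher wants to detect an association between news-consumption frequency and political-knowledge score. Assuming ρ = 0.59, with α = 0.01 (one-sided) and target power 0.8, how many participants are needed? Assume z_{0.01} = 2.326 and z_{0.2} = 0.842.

n = 25

Fisher's z: C = ½·ln((1+r)/(1−r)) = ½·ln(3.8780) = 0.6777.
n = ((z_{α} + z_β)/C)² + 3.
(2.326 + 0.842) / 0.6777 = 3.168 / 0.6777 = 4.675.
n = 4.675² + 3 = 21.85 + 3 = 24.9.
Round up.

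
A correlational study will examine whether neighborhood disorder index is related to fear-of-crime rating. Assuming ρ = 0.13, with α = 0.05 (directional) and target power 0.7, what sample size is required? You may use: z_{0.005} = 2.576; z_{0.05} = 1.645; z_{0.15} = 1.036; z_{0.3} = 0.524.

n = 279

Fisher's z: C = ½·ln((1+r)/(1−r)) = ½·ln(1.2989) = 0.1307.
n = ((z_{α} + z_β)/C)² + 3.
(1.645 + 0.524) / 0.1307 = 2.169 / 0.1307 = 16.595.
n = 16.595² + 3 = 275.40 + 3 = 278.4.
Round up.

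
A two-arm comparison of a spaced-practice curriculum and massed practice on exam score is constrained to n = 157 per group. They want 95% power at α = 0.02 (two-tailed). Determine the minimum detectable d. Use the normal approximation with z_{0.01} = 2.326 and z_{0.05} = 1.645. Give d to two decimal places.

For two independent groups of n = 157 each: d_min = (z_{α/2} + z_β)·√(2/n).
z-sum = 2.326 + 1.645 = 3.971.
d_min = 3.971 × √(2/157) = 3.971 × 0.1129 = 0.448.

d_min ≈ 0.45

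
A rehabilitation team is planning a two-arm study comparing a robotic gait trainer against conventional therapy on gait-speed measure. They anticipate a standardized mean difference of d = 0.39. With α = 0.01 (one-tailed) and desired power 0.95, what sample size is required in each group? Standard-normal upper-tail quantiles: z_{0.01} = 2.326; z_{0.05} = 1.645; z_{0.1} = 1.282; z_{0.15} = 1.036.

For two independent groups with equal n: n = 2·((z_{α} + z_β) / d)².
z_{α} + z_β = 2.326 + 1.645 = 3.971.
n = 2 × (3.971 / 0.39)² = 2 × 10.182² = 2 × 103.67 = 207.3.
Round up to the next whole participant.

n = 208 per group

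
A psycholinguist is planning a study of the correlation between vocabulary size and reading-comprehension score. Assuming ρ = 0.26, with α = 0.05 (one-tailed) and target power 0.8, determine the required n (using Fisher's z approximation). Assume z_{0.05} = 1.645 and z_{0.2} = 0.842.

n = 91

Fisher's z: C = ½·ln((1+r)/(1−r)) = ½·ln(1.7027) = 0.2661.
n = ((z_{α} + z_β)/C)² + 3.
(1.645 + 0.842) / 0.2661 = 2.487 / 0.2661 = 9.346.
n = 9.346² + 3 = 87.35 + 3 = 90.3.
Round up.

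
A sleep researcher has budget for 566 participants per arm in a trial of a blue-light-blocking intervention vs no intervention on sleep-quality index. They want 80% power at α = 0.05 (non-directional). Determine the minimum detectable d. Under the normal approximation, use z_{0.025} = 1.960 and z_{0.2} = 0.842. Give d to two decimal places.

d_min ≈ 0.17

For two independent groups of n = 566 each: d_min = (z_{α/2} + z_β)·√(2/n).
z-sum = 1.960 + 0.842 = 2.802.
d_min = 2.802 × √(2/566) = 2.802 × 0.0594 = 0.167.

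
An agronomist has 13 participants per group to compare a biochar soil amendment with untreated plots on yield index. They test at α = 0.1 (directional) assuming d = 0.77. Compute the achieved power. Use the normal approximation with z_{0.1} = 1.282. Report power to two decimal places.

power ≈ 0.75

For two equal groups, power = Φ(d·√(n/2) − z_{α}).
d·√(n/2) = 0.77 × √(13/2) = 0.77 × 2.550 = 1.963.
z_β = 1.963 − 1.282 = 0.681.
Power = Φ(0.681) = 0.752.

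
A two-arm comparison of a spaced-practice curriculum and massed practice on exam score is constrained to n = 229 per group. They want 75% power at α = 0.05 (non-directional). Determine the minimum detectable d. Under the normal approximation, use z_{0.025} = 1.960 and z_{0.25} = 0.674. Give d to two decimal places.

For two independent groups of n = 229 each: d_min = (z_{α/2} + z_β)·√(2/n).
z-sum = 1.960 + 0.674 = 2.634.
d_min = 2.634 × √(2/229) = 2.634 × 0.0935 = 0.246.

d_min ≈ 0.25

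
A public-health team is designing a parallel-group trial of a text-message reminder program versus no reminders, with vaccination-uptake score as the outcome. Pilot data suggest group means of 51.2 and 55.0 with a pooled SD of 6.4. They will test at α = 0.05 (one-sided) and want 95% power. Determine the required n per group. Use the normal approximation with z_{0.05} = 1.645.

n = 62 per group

Cohen's d = |M₁ − M₂| / SD_pooled = |51.2 − 55.0| / 6.4 = 3.8 / 6.4 = 0.594.
For two independent groups with equal n: n = 2·((z_{α} + z_β) / d)².
z_{α} + z_β = 1.645 + 1.645 = 3.290.
n = 2 × (3.290 / 0.594)² = 2 × 5.539² = 2 × 30.68 = 61.4.
Round up to the next whole participant.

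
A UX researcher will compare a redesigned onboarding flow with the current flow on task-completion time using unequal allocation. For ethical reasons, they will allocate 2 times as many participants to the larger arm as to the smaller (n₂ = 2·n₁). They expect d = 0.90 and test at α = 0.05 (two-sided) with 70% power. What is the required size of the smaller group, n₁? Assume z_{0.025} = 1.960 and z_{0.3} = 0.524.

With allocation ratio k = n₂/n₁ = 2, Var(x̄₁−x̄₂) = σ²(1/n₁ + 1/(k·n₁)) = σ²·(k+1)/(k·n₁).
So n₁ = (1 + 1/k)·((z_{α/2} + z_β)/d)² = 1.500 × (2.484/0.90)².
n₁ = 1.500 × 7.62 = 11.4.
Round up: n₁ = 12, giving n₂ = 2 × 12 = 24.

n₁ = 12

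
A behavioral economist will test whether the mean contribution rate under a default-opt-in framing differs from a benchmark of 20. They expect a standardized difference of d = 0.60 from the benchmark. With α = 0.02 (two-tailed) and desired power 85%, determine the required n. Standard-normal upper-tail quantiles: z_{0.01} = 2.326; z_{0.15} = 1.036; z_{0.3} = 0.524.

n = 32

For a one-sample test: n = ((z_{α/2} + z_β) / d)².
z_{α/2} + z_β = 2.326 + 1.036 = 3.362.
n = (3.362 / 0.60)² = 5.603² = 31.40.
Round up.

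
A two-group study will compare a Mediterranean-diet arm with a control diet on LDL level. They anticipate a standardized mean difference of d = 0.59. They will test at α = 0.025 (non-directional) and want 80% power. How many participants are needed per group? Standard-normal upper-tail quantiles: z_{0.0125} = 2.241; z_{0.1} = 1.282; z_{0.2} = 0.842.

For two independent groups with equal n: n = 2·((z_{α/2} + z_β) / d)².
z_{α/2} + z_β = 2.241 + 0.842 = 3.083.
n = 2 × (3.083 / 0.59)² = 2 × 5.225² = 2 × 27.31 = 54.6.
Round up to the next whole participant.

n = 55 per group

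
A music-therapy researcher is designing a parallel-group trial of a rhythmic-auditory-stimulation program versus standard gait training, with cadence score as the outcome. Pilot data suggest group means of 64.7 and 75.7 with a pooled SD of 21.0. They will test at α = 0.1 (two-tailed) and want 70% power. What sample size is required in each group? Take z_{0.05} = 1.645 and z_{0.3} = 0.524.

Cohen's d = |M₁ − M₂| / SD_pooled = |64.7 − 75.7| / 21.0 = 11.0 / 21.0 = 0.524.
For two independent groups with equal n: n = 2·((z_{α/2} + z_β) / d)².
z_{α/2} + z_β = 1.645 + 0.524 = 2.169.
n = 2 × (2.169 / 0.524)² = 2 × 4.139² = 2 × 17.13 = 34.3.
Round up to the next whole participant.

n = 35 per group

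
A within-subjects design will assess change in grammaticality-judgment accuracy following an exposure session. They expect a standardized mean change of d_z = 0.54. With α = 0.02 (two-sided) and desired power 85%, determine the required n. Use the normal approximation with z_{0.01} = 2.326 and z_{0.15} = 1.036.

For a paired (one-sample on differences) test: n = ((z_{α/2} + z_β) / d)².
z_{α/2} + z_β = 2.326 + 1.036 = 3.362.
n = (3.362 / 0.54)² = 6.226² = 38.76.
Round up.

n = 39 pairs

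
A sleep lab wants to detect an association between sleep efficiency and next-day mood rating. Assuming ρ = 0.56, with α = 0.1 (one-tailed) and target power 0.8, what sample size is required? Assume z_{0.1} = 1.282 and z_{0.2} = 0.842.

Fisher's z: C = ½·ln((1+r)/(1−r)) = ½·ln(3.5455) = 0.6328.
n = ((z_{α} + z_β)/C)² + 3.
(1.282 + 0.842) / 0.6328 = 2.124 / 0.6328 = 3.357.
n = 3.357² + 3 = 11.27 + 3 = 14.3.
Round up.

n = 15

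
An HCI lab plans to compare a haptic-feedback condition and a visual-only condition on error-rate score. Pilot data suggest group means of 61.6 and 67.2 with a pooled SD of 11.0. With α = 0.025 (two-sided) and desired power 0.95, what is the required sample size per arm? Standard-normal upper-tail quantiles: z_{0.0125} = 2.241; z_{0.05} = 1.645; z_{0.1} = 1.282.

n = 117 per group

Cohen's d = |M₁ − M₂| / SD_pooled = |61.6 − 67.2| / 11.0 = 5.6 / 11.0 = 0.509.
For two independent groups with equal n: n = 2·((z_{α/2} + z_β) / d)².
z_{α/2} + z_β = 2.241 + 1.645 = 3.886.
n = 2 × (3.886 / 0.509)² = 2 × 7.635² = 2 × 58.29 = 116.6.
Round up to the next whole participant.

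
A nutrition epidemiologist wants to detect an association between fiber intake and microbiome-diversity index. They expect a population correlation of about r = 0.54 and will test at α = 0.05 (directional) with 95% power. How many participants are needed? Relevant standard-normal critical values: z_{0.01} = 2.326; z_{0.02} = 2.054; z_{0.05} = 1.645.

n = 33

Fisher's z: C = ½·ln((1+r)/(1−r)) = ½·ln(3.3478) = 0.6042.
n = ((z_{α} + z_β)/C)² + 3.
(1.645 + 1.645) / 0.6042 = 3.290 / 0.6042 = 5.445.
n = 5.445² + 3 = 29.65 + 3 = 32.7.
Round up.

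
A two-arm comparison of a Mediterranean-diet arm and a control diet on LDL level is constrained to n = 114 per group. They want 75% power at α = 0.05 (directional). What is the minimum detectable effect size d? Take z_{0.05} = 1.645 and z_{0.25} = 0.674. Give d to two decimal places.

For two independent groups of n = 114 each: d_min = (z_{α} + z_β)·√(2/n).
z-sum = 1.645 + 0.674 = 2.319.
d_min = 2.319 × √(2/114) = 2.319 × 0.1325 = 0.307.

d_min ≈ 0.31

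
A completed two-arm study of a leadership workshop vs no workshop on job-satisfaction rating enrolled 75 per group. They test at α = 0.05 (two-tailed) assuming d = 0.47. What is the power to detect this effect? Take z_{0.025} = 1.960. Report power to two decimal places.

For two equal groups, power = Φ(d·√(n/2) − z_{α/2}).
d·√(n/2) = 0.47 × √(75/2) = 0.47 × 6.124 = 2.878.
z_β = 2.878 − 1.960 = 0.918.
Power = Φ(0.918) = 0.821.

power ≈ 0.82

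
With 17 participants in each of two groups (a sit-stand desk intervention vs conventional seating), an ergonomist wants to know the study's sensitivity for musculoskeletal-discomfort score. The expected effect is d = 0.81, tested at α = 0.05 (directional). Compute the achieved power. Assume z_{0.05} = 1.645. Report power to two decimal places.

power ≈ 0.76

For two equal groups, power = Φ(d·√(n/2) − z_{α}).
d·√(n/2) = 0.81 × √(17/2) = 0.81 × 2.915 = 2.362.
z_β = 2.362 − 1.645 = 0.717.
Power = Φ(0.717) = 0.763.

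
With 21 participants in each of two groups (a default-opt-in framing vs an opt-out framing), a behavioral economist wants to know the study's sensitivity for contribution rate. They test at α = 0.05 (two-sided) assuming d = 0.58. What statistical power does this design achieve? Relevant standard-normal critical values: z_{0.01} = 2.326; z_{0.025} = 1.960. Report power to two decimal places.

power ≈ 0.47

For two equal groups, power = Φ(d·√(n/2) − z_{α/2}).
d·√(n/2) = 0.58 × √(21/2) = 0.58 × 3.240 = 1.879.
z_β = 1.879 − 1.960 = -0.081.
Power = Φ(-0.081) = 0.468.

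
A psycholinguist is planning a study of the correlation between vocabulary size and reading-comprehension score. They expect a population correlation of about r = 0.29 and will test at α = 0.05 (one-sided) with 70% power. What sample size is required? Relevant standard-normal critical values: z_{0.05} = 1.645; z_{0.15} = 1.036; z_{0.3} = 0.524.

n = 56

Fisher's z: C = ½·ln((1+r)/(1−r)) = ½·ln(1.8169) = 0.2986.
n = ((z_{α} + z_β)/C)² + 3.
(1.645 + 0.524) / 0.2986 = 2.169 / 0.2986 = 7.264.
n = 7.264² + 3 = 52.76 + 3 = 55.8.
Round up.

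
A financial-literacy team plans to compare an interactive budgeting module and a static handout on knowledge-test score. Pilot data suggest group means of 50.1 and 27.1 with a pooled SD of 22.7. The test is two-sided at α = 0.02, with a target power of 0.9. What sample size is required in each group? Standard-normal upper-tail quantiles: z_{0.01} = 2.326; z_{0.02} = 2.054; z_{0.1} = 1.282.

Cohen's d = |M₁ − M₂| / SD_pooled = |50.1 − 27.1| / 22.7 = 23.0 / 22.7 = 1.013.
For two independent groups with equal n: n = 2·((z_{α/2} + z_β) / d)².
z_{α/2} + z_β = 2.326 + 1.282 = 3.608.
n = 2 × (3.608 / 1.013)² = 2 × 3.562² = 2 × 12.69 = 25.4.
Round up to the next whole participant.

n = 26 per group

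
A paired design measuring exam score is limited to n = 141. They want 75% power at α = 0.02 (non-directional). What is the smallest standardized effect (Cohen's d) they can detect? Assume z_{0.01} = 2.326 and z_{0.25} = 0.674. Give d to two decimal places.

For a single sample (or paired design) of n = 141: d_min = (z_{α/2} + z_β)/√n.
z-sum = 2.326 + 0.674 = 3.000.
d_min = 3.000 / √141 = 3.000 / 11.874 = 0.253.

d_min ≈ 0.25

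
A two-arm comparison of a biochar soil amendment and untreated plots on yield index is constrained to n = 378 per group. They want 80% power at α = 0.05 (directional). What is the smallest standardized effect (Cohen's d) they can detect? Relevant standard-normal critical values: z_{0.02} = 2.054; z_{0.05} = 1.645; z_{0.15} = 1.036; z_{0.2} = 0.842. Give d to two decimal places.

d_min ≈ 0.18

For two independent groups of n = 378 each: d_min = (z_{α} + z_β)·√(2/n).
z-sum = 1.645 + 0.842 = 2.487.
d_min = 2.487 × √(2/378) = 2.487 × 0.0727 = 0.181.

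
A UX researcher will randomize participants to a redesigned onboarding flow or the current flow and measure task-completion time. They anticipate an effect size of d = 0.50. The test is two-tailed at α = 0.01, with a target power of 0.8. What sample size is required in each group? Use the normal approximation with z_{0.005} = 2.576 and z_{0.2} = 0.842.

n = 94 per group

For two independent groups with equal n: n = 2·((z_{α/2} + z_β) / d)².
z_{α/2} + z_β = 2.576 + 0.842 = 3.418.
n = 2 × (3.418 / 0.50)² = 2 × 6.836² = 2 × 46.73 = 93.5.
Round up to the next whole participant.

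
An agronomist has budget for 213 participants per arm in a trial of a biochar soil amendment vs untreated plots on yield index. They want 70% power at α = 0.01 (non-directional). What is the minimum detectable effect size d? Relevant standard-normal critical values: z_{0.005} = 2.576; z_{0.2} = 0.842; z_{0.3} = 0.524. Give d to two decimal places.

d_min ≈ 0.30

For two independent groups of n = 213 each: d_min = (z_{α/2} + z_β)·√(2/n).
z-sum = 2.576 + 0.524 = 3.100.
d_min = 3.100 × √(2/213) = 3.100 × 0.0969 = 0.300.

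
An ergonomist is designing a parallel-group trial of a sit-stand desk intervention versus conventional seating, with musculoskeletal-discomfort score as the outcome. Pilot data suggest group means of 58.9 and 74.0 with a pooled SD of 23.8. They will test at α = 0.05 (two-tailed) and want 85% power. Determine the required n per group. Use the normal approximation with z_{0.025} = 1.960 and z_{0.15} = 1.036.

Cohen's d = |M₁ − M₂| / SD_pooled = |58.9 − 74.0| / 23.8 = 15.1 / 23.8 = 0.634.
For two independent groups with equal n: n = 2·((z_{α/2} + z_β) / d)².
z_{α/2} + z_β = 1.960 + 1.036 = 2.996.
n = 2 × (2.996 / 0.634)² = 2 × 4.726² = 2 × 22.33 = 44.7.
Round up to the next whole participant.

n = 45 per group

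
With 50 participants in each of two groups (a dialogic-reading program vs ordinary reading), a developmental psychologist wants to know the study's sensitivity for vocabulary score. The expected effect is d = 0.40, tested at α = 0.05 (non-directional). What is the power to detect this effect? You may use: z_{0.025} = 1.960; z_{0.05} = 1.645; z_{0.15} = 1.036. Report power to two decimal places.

For two equal groups, power = Φ(d·√(n/2) − z_{α/2}).
d·√(n/2) = 0.40 × √(50/2) = 0.40 × 5.000 = 2.000.
z_β = 2.000 − 1.960 = 0.040.
Power = Φ(0.040) = 0.516.

power ≈ 0.52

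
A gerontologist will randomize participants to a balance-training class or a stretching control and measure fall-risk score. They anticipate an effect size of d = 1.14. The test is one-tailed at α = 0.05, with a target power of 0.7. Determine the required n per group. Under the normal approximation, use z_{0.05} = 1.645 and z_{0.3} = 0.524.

n = 8 per group

For two independent groups with equal n: n = 2·((z_{α} + z_β) / d)².
z_{α} + z_β = 1.645 + 0.524 = 2.169.
n = 2 × (2.169 / 1.14)² = 2 × 1.903² = 2 × 3.62 = 7.2.
Round up to the next whole participant.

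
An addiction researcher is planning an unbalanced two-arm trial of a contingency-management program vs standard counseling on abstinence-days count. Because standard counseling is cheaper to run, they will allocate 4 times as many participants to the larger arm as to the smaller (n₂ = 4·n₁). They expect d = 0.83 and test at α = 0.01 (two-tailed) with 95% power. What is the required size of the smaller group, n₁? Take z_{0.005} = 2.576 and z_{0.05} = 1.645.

n₁ = 33

With allocation ratio k = n₂/n₁ = 4, Var(x̄₁−x̄₂) = σ²(1/n₁ + 1/(k·n₁)) = σ²·(k+1)/(k·n₁).
So n₁ = (1 + 1/k)·((z_{α/2} + z_β)/d)² = 1.250 × (4.221/0.83)².
n₁ = 1.250 × 25.86 = 32.3.
Round up: n₁ = 33, giving n₂ = 4 × 33 = 132.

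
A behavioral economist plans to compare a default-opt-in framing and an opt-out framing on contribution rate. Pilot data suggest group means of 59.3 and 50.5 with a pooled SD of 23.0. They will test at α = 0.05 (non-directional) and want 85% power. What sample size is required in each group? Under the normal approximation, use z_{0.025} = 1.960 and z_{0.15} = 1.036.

Cohen's d = |M₁ − M₂| / SD_pooled = |59.3 − 50.5| / 23.0 = 8.8 / 23.0 = 0.383.
For two independent groups with equal n: n = 2·((z_{α/2} + z_β) / d)².
z_{α/2} + z_β = 1.960 + 1.036 = 2.996.
n = 2 × (2.996 / 0.383)² = 2 × 7.822² = 2 × 61.19 = 122.4.
Round up to the next whole participant.

n = 123 per group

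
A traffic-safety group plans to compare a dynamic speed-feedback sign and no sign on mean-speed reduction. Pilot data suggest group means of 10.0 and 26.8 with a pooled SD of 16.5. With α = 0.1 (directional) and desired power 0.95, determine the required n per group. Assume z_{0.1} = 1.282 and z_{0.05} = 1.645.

Cohen's d = |M₁ − M₂| / SD_pooled = |10.0 − 26.8| / 16.5 = 16.8 / 16.5 = 1.018.
For two independent groups with equal n: n = 2·((z_{α} + z_β) / d)².
z_{α} + z_β = 1.282 + 1.645 = 2.927.
n = 2 × (2.927 / 1.018)² = 2 × 2.875² = 2 × 8.27 = 16.5.
Round up to the next whole participant.

n = 17 per group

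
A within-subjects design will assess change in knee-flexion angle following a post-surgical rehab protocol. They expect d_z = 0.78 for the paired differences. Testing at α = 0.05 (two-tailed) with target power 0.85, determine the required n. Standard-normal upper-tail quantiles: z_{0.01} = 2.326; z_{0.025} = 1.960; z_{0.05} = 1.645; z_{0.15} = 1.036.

For a paired (one-sample on differences) test: n = ((z_{α/2} + z_β) / d)².
z_{α/2} + z_β = 1.960 + 1.036 = 2.996.
n = (2.996 / 0.78)² = 3.841² = 14.75.
Round up.

n = 15 pairs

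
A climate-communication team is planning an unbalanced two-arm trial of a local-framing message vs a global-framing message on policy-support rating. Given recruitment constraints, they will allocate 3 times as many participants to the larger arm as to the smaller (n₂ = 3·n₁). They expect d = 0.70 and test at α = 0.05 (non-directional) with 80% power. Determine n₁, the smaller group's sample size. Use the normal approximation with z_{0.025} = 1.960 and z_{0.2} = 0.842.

With allocation ratio k = n₂/n₁ = 3, Var(x̄₁−x̄₂) = σ²(1/n₁ + 1/(k·n₁)) = σ²·(k+1)/(k·n₁).
So n₁ = (1 + 1/k)·((z_{α/2} + z_β)/d)² = 1.333 × (2.802/0.70)².
n₁ = 1.333 × 16.02 = 21.4.
Round up: n₁ = 22, giving n₂ = 3 × 22 = 66.

n₁ = 22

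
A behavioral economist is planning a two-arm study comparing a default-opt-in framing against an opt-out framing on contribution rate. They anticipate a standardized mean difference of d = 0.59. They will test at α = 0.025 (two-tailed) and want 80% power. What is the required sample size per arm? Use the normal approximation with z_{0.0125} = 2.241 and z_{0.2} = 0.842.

n = 55 per group

For two independent groups with equal n: n = 2·((z_{α/2} + z_β) / d)².
z_{α/2} + z_β = 2.241 + 0.842 = 3.083.
n = 2 × (3.083 / 0.59)² = 2 × 5.225² = 2 × 27.31 = 54.6.
Round up to the next whole participant.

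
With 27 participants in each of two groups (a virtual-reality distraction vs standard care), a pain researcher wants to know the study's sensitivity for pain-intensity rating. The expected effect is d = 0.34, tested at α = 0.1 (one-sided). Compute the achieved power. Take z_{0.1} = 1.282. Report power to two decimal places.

power ≈ 0.49

For two equal groups, power = Φ(d·√(n/2) − z_{α}).
d·√(n/2) = 0.34 × √(27/2) = 0.34 × 3.674 = 1.249.
z_β = 1.249 − 1.282 = -0.033.
Power = Φ(-0.033) = 0.487.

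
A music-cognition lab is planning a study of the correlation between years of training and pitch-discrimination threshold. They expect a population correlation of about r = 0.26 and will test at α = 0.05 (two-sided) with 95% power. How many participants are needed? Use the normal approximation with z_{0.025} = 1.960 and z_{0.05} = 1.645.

Fisher's z: C = ½·ln((1+r)/(1−r)) = ½·ln(1.7027) = 0.2661.
n = ((z_{α/2} + z_β)/C)² + 3.
(1.960 + 1.645) / 0.2661 = 3.605 / 0.2661 = 13.548.
n = 13.548² + 3 = 183.54 + 3 = 186.5.
Round up.

n = 187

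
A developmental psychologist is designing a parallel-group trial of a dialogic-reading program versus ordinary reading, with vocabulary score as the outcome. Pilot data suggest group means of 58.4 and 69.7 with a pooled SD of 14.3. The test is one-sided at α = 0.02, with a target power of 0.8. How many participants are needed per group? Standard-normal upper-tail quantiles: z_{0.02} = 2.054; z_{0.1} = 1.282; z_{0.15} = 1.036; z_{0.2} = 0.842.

Cohen's d = |M₁ − M₂| / SD_pooled = |58.4 − 69.7| / 14.3 = 11.3 / 14.3 = 0.790.
For two independent groups with equal n: n = 2·((z_{α} + z_β) / d)².
z_{α} + z_β = 2.054 + 0.842 = 2.896.
n = 2 × (2.896 / 0.790)² = 2 × 3.666² = 2 × 13.44 = 26.9.
Round up to the next whole participant.

n = 27 per group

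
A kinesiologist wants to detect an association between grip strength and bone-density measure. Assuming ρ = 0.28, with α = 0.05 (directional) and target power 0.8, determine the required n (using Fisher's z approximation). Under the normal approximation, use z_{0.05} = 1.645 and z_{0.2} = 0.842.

Fisher's z: C = ½·ln((1+r)/(1−r)) = ½·ln(1.7778) = 0.2877.
n = ((z_{α} + z_β)/C)² + 3.
(1.645 + 0.842) / 0.2877 = 2.487 / 0.2877 = 8.644.
n = 8.644² + 3 = 74.73 + 3 = 77.7.
Round up.

n = 78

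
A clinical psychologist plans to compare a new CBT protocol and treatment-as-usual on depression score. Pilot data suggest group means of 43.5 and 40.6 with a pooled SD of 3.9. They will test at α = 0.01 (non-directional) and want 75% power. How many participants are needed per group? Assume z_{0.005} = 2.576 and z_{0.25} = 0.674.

n = 39 per group

Cohen's d = |M₁ − M₂| / SD_pooled = |43.5 − 40.6| / 3.9 = 2.9 / 3.9 = 0.744.
For two independent groups with equal n: n = 2·((z_{α/2} + z_β) / d)².
z_{α/2} + z_β = 2.576 + 0.674 = 3.250.
n = 2 × (3.250 / 0.744)² = 2 × 4.368² = 2 × 19.08 = 38.2.
Round up to the next whole participant.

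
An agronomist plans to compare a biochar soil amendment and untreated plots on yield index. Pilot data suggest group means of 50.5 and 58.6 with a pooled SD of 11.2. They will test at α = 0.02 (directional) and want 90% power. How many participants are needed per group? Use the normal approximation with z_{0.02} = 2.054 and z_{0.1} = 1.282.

Cohen's d = |M₁ − M₂| / SD_pooled = |50.5 − 58.6| / 11.2 = 8.1 / 11.2 = 0.723.
For two independent groups with equal n: n = 2·((z_{α} + z_β) / d)².
z_{α} + z_β = 2.054 + 1.282 = 3.336.
n = 2 × (3.336 / 0.723)² = 2 × 4.614² = 2 × 21.29 = 42.6.
Round up to the next whole participant.

n = 43 per group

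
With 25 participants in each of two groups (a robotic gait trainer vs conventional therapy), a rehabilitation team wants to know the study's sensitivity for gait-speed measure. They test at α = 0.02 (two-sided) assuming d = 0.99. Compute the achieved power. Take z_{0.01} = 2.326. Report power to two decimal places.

For two equal groups, power = Φ(d·√(n/2) − z_{α/2}).
d·√(n/2) = 0.99 × √(25/2) = 0.99 × 3.536 = 3.500.
z_β = 3.500 − 2.326 = 1.174.
Power = Φ(1.174) = 0.880.

power ≈ 0.88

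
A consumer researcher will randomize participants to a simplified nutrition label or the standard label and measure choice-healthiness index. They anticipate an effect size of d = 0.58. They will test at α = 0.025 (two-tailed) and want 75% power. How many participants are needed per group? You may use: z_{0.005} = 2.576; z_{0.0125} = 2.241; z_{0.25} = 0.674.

n = 51 per group

For two independent groups with equal n: n = 2·((z_{α/2} + z_β) / d)².
z_{α/2} + z_β = 2.241 + 0.674 = 2.915.
n = 2 × (2.915 / 0.58)² = 2 × 5.026² = 2 × 25.26 = 50.5.
Round up to the next whole participant.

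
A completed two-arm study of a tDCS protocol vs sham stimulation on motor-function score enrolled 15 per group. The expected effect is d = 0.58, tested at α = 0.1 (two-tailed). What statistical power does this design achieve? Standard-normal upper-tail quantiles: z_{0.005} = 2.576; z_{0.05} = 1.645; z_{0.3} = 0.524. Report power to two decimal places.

For two equal groups, power = Φ(d·√(n/2) − z_{α/2}).
d·√(n/2) = 0.58 × √(15/2) = 0.58 × 2.739 = 1.588.
z_β = 1.588 − 1.645 = -0.057.
Power = Φ(-0.057) = 0.477.

power ≈ 0.48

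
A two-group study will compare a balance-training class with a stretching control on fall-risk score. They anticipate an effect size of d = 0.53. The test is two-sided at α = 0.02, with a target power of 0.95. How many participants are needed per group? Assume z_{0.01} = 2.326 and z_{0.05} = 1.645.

For two independent groups with equal n: n = 2·((z_{α/2} + z_β) / d)².
z_{α/2} + z_β = 2.326 + 1.645 = 3.971.
n = 2 × (3.971 / 0.53)² = 2 × 7.492² = 2 × 56.14 = 112.3.
Round up to the next whole participant.

n = 113 per group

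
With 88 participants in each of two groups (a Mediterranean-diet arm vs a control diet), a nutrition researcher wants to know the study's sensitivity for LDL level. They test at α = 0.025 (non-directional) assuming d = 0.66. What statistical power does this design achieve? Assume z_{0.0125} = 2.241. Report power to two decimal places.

For two equal groups, power = Φ(d·√(n/2) − z_{α/2}).
d·√(n/2) = 0.66 × √(88/2) = 0.66 × 6.633 = 4.378.
z_β = 4.378 − 2.241 = 2.137.
Power = Φ(2.137) = 0.984.

power ≈ 0.98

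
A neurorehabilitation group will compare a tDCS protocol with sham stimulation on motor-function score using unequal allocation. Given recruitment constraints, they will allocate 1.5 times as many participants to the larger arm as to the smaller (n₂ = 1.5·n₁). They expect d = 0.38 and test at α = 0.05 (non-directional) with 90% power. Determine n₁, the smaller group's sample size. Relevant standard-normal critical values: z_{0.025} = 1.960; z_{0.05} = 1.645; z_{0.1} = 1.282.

With allocation ratio k = n₂/n₁ = 1.5, Var(x̄₁−x̄₂) = σ²(1/n₁ + 1/(k·n₁)) = σ²·(k+1)/(k·n₁).
So n₁ = (1 + 1/k)·((z_{α/2} + z_β)/d)² = 1.667 × (3.242/0.38)².
n₁ = 1.667 × 72.79 = 121.3.
Round up: n₁ = 122, giving n₂ = 1.5 × 122 = 183.

n₁ = 122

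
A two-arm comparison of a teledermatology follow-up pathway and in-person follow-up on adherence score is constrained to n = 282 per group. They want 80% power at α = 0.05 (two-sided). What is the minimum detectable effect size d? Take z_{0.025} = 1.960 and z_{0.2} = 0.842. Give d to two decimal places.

For two independent groups of n = 282 each: d_min = (z_{α/2} + z_β)·√(2/n).
z-sum = 1.960 + 0.842 = 2.802.
d_min = 2.802 × √(2/282) = 2.802 × 0.0842 = 0.236.

d_min ≈ 0.24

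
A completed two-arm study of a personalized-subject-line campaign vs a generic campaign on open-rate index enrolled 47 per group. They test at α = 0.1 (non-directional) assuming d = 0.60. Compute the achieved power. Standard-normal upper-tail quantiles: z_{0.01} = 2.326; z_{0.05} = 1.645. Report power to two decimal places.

power ≈ 0.90

For two equal groups, power = Φ(d·√(n/2) − z_{α/2}).
d·√(n/2) = 0.60 × √(47/2) = 0.60 × 4.848 = 2.909.
z_β = 2.909 − 1.645 = 1.264.
Power = Φ(1.264) = 0.897.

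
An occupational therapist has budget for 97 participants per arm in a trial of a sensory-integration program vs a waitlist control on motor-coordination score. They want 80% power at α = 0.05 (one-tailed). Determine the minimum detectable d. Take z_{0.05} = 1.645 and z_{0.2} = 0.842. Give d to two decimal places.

For two independent groups of n = 97 each: d_min = (z_{α} + z_β)·√(2/n).
z-sum = 1.645 + 0.842 = 2.487.
d_min = 2.487 × √(2/97) = 2.487 × 0.1436 = 0.357.

d_min ≈ 0.36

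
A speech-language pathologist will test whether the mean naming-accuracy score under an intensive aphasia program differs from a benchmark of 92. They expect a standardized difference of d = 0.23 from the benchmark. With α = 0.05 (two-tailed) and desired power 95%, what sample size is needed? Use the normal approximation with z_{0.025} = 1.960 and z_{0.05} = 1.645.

For a one-sample test: n = ((z_{α/2} + z_β) / d)².
z_{α/2} + z_β = 1.960 + 1.645 = 3.605.
n = (3.605 / 0.23)² = 15.674² = 245.67.
Round up.

n = 246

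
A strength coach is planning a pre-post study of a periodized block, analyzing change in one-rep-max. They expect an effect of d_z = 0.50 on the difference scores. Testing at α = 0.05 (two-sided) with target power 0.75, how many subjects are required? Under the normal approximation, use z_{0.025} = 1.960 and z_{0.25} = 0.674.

For a paired (one-sample on differences) test: n = ((z_{α/2} + z_β) / d)².
z_{α/2} + z_β = 1.960 + 0.674 = 2.634.
n = (2.634 / 0.50)² = 5.268² = 27.75.
Round up.

n = 28 pairs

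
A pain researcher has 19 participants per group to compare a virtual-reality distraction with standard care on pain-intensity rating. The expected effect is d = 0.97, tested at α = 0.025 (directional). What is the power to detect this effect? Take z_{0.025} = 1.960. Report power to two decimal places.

power ≈ 0.85

For two equal groups, power = Φ(d·√(n/2) − z_{α}).
d·√(n/2) = 0.97 × √(19/2) = 0.97 × 3.082 = 2.990.
z_β = 2.990 − 1.960 = 1.030.
Power = Φ(1.030) = 0.848.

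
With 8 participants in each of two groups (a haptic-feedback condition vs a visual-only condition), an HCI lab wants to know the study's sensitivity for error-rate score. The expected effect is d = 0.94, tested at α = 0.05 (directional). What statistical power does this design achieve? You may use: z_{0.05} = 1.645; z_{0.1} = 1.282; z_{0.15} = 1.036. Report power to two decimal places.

power ≈ 0.59

For two equal groups, power = Φ(d·√(n/2) − z_{α}).
d·√(n/2) = 0.94 × √(8/2) = 0.94 × 2.000 = 1.880.
z_β = 1.880 − 1.645 = 0.235.
Power = Φ(0.235) = 0.593.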